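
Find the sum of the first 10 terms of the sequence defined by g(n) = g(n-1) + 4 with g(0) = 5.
Computing the sequence terms: 5, 9, 13, 17, 21, 25, 29, 33, 37, 41
Adding these values together:

230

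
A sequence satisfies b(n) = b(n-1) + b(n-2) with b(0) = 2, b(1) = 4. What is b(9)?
Computing the sequence terms:
2, 4, 6, 10, 16, 26, 42, 68, 110, 178

178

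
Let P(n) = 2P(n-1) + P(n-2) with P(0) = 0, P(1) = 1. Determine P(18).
Computing the sequence terms:
0, 1, 2, 5, 12, 29, 70, 169, 408, 985, 2378, 5741, 13860, 33461, 80782, 195025, 470832, 1136689, 2744210

2744210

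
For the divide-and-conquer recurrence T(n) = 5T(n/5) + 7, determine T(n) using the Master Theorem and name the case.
Master Theorem template: T(n) = a·T(n/b) + f(n).
Here: a=5, b=5, f(n)=7
Compute log_b(a) = log_5(5) = 1.
f(n) = 7 = O(n^(1-ε)) with ε = 1. Case 1: T(n) = Θ(n^log_b(a)) = Θ(n).

Case 1: T(n) = Θ(n)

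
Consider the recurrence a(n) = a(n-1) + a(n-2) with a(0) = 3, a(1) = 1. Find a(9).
Computing the sequence terms:
3, 1, 4, 5, 9, 14, 23, 37, 60, 97

97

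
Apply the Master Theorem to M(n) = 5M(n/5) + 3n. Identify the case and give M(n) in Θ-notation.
Master Theorem template: M(n) = a·M(n/b) + f(n).
Here: a=5, b=5, f(n)=3n
Compute log_b(a) = log_5(5) = 1.
f(n) = 3n = Θ(n). Case 2: M(n) = Θ(n log n).

Case 2: M(n) = Θ(n log n)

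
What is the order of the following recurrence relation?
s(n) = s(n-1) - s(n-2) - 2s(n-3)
The order is the largest lag k for which s(n-k) appears. Here the deepest term is s(n-3), so the order is 3.

Order 3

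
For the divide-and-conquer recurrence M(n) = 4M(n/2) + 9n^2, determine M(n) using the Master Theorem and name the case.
Master Theorem template: M(n) = a·M(n/b) + f(n).
Here: a=4, b=2, f(n)=9n^2
Compute log_b(a) = log_2(4) = 2.
f(n) = 9n^2 = Θ(n^2). Case 2: M(n) = Θ(n^2 log n).

Case 2: M(n) = Θ(n^2 log n)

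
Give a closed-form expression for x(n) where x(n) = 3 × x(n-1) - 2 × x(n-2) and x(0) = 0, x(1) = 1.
Recurrence: x(n) = 3 × x(n-1) - 2 × x(n-2), initial: x(0) = 0, x(1) = 1.
Characteristic equation: r² - 3r + 2 = 0, which factors as (r - 2)(r - 1) = 0, so r = 2, 1. General solution x(n) = A·2ⁿ + B·1ⁿ. From x(0) = 0: A + B = 0. From x(1) = 1: 2A + 1B = 1. Solving gives A = 1, B = -1.

x(n) = 2ⁿ - 1ⁿ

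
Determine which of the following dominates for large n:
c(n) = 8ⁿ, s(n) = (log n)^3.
Comparing growth rates:
Growth-rate hierarchy: log n ≺ any polynomial ≺ any exponential cⁿ (c>1) ≺ n! ≺ nⁿ.
exponential base 8 dominates polylogarithmic (log n)^3 asymptotically.

c(n) grows faster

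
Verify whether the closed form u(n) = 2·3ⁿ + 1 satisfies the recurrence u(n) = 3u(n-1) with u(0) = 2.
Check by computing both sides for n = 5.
From the recurrence with u(0) = 2:
  u(0) = 2, u(1) = 6, u(2) = 18, u(3) = 54, u(4) = 162, u(5) = 486
  so the recurrence gives u(5) = 486.
From the proposed closed form u(n) = 2·3ⁿ + 1:
  u(5) = 487.
The recurrence gives 486 but the closed form gives 487, so the closed form does not satisfy the recurrence.

No, the closed form is incorrect.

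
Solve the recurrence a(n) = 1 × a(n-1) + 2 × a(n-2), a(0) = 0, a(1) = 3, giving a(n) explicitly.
Recurrence: a(n) = 1 × a(n-1) + 2 × a(n-2), initial: a(0) = 0, a(1) = 3.
Characteristic equation: r² - 1r - 2 = 0, which factors as (r - 2)(r + 1) = 0, so r = 2, -1. General solution a(n) = A·2ⁿ + B·(-1)ⁿ. From a(0) = 0: A + B = 0. From a(1) = 3: 2A - 1B = 3. Solving gives A = 1, B = -1.

a(n) = 2ⁿ - (-1)ⁿ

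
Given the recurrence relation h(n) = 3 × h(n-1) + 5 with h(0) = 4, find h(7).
Computing step by step:
h(0) = 4
h(1) = 3 × 4 + 5 = 17
h(2) = 3 × 17 + 5 = 56
h(3) = 3 × 56 + 5 = 173
h(4) = 3 × 173 + 5 = 524
h(5) = 3 × 524 + 5 = 1577
h(6) = 3 × 1577 + 5 = 4736
h(7) = 3 × 4736 + 5 = 14213

14213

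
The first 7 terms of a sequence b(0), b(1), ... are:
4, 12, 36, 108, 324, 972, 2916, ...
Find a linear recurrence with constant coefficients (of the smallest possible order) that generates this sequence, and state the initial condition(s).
Look for the lowest-order linear relation among consecutive terms.
Observation: each term is 3× the previous.
Check at n=2: 3·12 = 36. ✓

b(n) = 3 × b(n-1), b(0) = 4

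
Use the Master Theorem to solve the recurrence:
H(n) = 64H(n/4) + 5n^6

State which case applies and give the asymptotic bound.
Master Theorem template: H(n) = a·H(n/b) + f(n).
Here: a=64, b=4, f(n)=5n^6
Compute log_b(a) = log_4(64) = 3.
f(n) = 5n^6 = Ω(n^(3+ε)) with ε = 3, and the regularity condition holds (a·f(n/b) = (a/b^6)·f(n) with a/b^6 = 4^-3 < 1). Case 3: H(n) = Θ(f(n)) = Θ(n^6).

Case 3: H(n) = Θ(n^6)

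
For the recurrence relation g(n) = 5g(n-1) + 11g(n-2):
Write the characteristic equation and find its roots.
Substitute g(n) = rⁿ and divide through by rⁿ⁻²: r² - 5r - 11 = 0
Discriminant: 5² + 4·11 = 69, not a perfect square, so by the quadratic formula r = (5 ± √69)/2.
General solution: g(n) = A·r₁ⁿ + B·r₂ⁿ where r₁,r₂ = (5 ± √69)/2

Characteristic: r² - 5r - 11 = 0, Roots: r = (5 ± √69)/2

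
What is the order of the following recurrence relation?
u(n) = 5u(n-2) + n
The order is the largest lag k for which u(n-k) appears. Here the deepest term is u(n-2) (the n term is non-homogeneous and does not affect the order), so the order is 2.

Order 2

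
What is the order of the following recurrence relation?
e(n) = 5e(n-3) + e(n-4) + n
The order is the largest lag k for which e(n-k) appears. Here the deepest term is e(n-4) (the n term is non-homogeneous and does not affect the order), so the order is 4.

Order 4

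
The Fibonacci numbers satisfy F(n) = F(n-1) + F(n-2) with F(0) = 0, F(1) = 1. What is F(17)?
Computing the sequence terms:
0, 1, 1, 2, 3, 5, 8, 13, 21, 34, 55, 89, 144, 233, 377, 610, 987, 1597

1597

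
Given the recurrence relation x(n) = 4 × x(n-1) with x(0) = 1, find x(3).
Computing step by step:
x(0) = 1
x(1) = 4 × 1 = 4
x(2) = 4 × 4 = 16
x(3) = 4 × 16 = 64

64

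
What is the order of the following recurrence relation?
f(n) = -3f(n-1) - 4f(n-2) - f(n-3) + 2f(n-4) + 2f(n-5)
The order is the largest lag k for which f(n-k) appears. Here the deepest term is f(n-5), so the order is 5.

Order 5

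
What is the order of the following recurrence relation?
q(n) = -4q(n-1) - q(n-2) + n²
The order is the largest lag k for which q(n-k) appears. Here the deepest term is q(n-2) (the n² term is non-homogeneous and does not affect the order), so the order is 2.

Order 2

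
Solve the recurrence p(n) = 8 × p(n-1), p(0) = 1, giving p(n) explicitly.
Recurrence: p(n) = 8 × p(n-1), initial: p(0) = 1.
Each term is 8 times the previous, so this is geometric with ratio 8. After n steps: p(n) = p(0)·8ⁿ = 8ⁿ.

p(n) = 8ⁿ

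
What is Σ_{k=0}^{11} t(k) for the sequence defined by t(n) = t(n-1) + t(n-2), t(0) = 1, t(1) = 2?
Computing the sequence terms: 1, 2, 3, 5, 8, 13, 21, 34, 55, 89, 144, 233
Adding these values together:

608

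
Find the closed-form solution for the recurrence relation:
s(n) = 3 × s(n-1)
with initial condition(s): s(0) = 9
Recurrence: s(n) = 3 × s(n-1), initial: s(0) = 9.
Each term is 3 times the previous, so this is geometric with ratio 3. After n steps: s(n) = s(0)·3ⁿ = 9·3ⁿ.

s(n) = 9·3ⁿ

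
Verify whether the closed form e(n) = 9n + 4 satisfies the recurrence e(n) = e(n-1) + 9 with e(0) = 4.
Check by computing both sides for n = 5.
From the recurrence with e(0) = 4:
  e(0) = 4, e(1) = 13, e(2) = 22, e(3) = 31, e(4) = 40, e(5) = 49
  so the recurrence gives e(5) = 49.
From the proposed closed form e(n) = 9n + 4:
  e(5) = 49.
Both sides give 49 at n = 5, and the initial condition(s) match, so the closed form is consistent.

Yes, the closed form is correct.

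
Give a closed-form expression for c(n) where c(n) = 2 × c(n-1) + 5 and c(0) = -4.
Recurrence: c(n) = 2 × c(n-1) + 5, initial: c(0) = -4.
Try c(n) = A·2ⁿ + C. Substituting: A·2ⁿ + C = 2(A·2ⁿ⁻¹ + C) + 5 = A·2ⁿ + 2C + 5, so C = 2C + 5, giving C = -5. Then c(0) = A - 5 = -4 gives A = 1.

c(n) = 2ⁿ - 5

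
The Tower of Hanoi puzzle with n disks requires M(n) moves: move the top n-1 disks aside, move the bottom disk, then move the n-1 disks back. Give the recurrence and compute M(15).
Moving n disks = move the top n-1 disks aside (M(n-1) moves) + move the largest disk (1 move) + move the n-1 disks back on top (M(n-1) moves), so M(n) = 2M(n-1) + 1, with M(1) = 1 (a single disk takes one move).
First terms: 1, 3, 7, 15, 31, 63, … — each is one less than a power of 2. Indeed M(n) + 1 = 2(M(n-1) + 1) with M(1) + 1 = 2, so M(n) + 1 = 2ⁿ and M(n) = 2ⁿ - 1.
Hence M(15) = 2^15 - 1 = 32768 - 1 = 32767.

M(n) = 2M(n-1) + 1, M(1) = 1; M(15) = 32767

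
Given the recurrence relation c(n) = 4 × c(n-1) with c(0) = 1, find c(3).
Computing step by step:
c(0) = 1
c(1) = 4 × 1 = 4
c(2) = 4 × 4 = 16
c(3) = 4 × 16 = 64

64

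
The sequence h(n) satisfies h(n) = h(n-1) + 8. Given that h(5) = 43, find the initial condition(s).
h(5) = h(0) + 5·8, so h(0) = 43 - 40 = 3.

h(0) = 3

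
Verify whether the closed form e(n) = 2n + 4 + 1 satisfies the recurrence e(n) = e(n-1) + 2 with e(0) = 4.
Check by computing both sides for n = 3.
From the recurrence with e(0) = 4:
  e(0) = 4, e(1) = 6, e(2) = 8, e(3) = 10
  so the recurrence gives e(3) = 10.
From the proposed closed form e(n) = 2n + 4 + 1:
  e(3) = 11.
The recurrence gives 10 but the closed form gives 11, so the closed form does not satisfy the recurrence.

No, the closed form is incorrect.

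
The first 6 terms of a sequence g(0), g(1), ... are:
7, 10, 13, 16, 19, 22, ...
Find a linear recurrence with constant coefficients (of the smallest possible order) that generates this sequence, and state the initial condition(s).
Look for the lowest-order linear relation among consecutive terms.
Observation: consecutive differences are constant (= 3).
Check at n=2: 1·10 + 3 = 13. ✓

g(n) = g(n-1) + 3, g(0) = 7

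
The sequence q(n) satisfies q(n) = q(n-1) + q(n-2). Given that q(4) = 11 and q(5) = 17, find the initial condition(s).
Work backwards using q(k) = q(k+2) - q(k+1):
q(3) = q(5) - q(4) = 17 - 11 = 6
q(2) = q(4) - q(3) = 11 - 6 = 5
q(1) = q(3) - q(2) = 6 - 5 = 1
q(0) = q(2) - q(1) = 5 - 1 = 4

q(0) = 4, q(1) = 1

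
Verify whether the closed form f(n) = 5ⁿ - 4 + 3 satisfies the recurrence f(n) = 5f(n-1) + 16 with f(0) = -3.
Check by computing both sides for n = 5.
From the recurrence with f(0) = -3:
  f(0) = -3, f(1) = 1, f(2) = 21, f(3) = 121, f(4) = 621, f(5) = 3121
  so the recurrence gives f(5) = 3121.
From the proposed closed form f(n) = 5ⁿ - 4 + 3:
  f(5) = 3124.
The recurrence gives 3121 but the closed form gives 3124, so the closed form does not satisfy the recurrence.

No, the closed form is incorrect.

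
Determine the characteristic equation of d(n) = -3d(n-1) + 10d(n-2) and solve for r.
Substitute d(n) = rⁿ and divide through by rⁿ⁻²: r² + 3r - 10 = 0
Factor: (r + 5)(r - 2) = 0, so r = -5, 2.
General solution: d(n) = A·(-5)ⁿ + B·2ⁿ

Characteristic: r² + 3r - 10 = 0, Roots: r = -5, 2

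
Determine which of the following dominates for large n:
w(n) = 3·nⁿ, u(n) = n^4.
Comparing growth rates:
Growth-rate hierarchy: log n ≺ any polynomial ≺ any exponential cⁿ (c>1) ≺ n! ≺ nⁿ.
super-exponential nⁿ dominates polynomial degree 4 asymptotically.

w(n) grows faster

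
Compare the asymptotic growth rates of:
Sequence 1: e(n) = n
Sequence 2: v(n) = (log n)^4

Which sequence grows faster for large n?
Comparing growth rates:
Growth-rate hierarchy: log n ≺ any polynomial ≺ any exponential cⁿ (c>1) ≺ n! ≺ nⁿ.
polynomial degree 1 dominates polylogarithmic (log n)^4 asymptotically.

e(n) grows faster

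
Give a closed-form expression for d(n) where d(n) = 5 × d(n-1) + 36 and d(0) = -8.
Recurrence: d(n) = 5 × d(n-1) + 36, initial: d(0) = -8.
Try d(n) = A·5ⁿ + C. Substituting: A·5ⁿ + C = 5(A·5ⁿ⁻¹ + C) + 36 = A·5ⁿ + 5C + 36, so C = 5C + 36, giving C = -9. Then d(0) = A - 9 = -8 gives A = 1.

d(n) = 5ⁿ - 9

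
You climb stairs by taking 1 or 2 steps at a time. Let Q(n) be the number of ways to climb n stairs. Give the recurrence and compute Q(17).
Condition on the size of the last step (1 to 2): before it there were n-1, …, n-2 stairs climbed, and these cases are disjoint, so Q(n) = Q(n-1) + Q(n-2) (Fibonacci-type sequence).
Initial conditions by direct count (compositions of i into parts ≤ 2): Q(1) = 1; Q(2) = 2.
Iterating the recurrence: Q(3) = 3, Q(4) = 5, Q(5) = 8, Q(6) = 13, Q(7) = 21, Q(8) = 34, Q(9) = 55, Q(10) = 89, Q(11) = 144, Q(12) = 233, Q(13) = 377, Q(14) = 610, Q(15) = 987, Q(16) = 1597, Q(17) = 2584.

Q(n) = Q(n-1) + Q(n-2), Q(1) = 1, Q(2) = 2; Q(17) = 2584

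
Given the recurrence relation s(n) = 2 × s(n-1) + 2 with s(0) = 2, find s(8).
Computing step by step:
s(0) = 2
s(1) = 2 × 2 + 2 = 6
s(2) = 2 × 6 + 2 = 14
s(3) = 2 × 14 + 2 = 30
s(4) = 2 × 30 + 2 = 62
s(5) = 2 × 62 + 2 = 126
s(6) = 2 × 126 + 2 = 254
s(7) = 2 × 254 + 2 = 510
s(8) = 2 × 510 + 2 = 1022

1022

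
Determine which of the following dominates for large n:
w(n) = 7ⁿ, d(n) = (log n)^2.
Comparing growth rates:
Growth-rate hierarchy: log n ≺ any polynomial ≺ any exponential cⁿ (c>1) ≺ n! ≺ nⁿ.
exponential base 7 dominates polylogarithmic (log n)^2 asymptotically.

w(n) grows faster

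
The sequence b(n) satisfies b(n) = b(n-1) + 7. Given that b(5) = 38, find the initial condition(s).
b(5) = b(0) + 5·7, so b(0) = 38 - 35 = 3.

b(0) = 3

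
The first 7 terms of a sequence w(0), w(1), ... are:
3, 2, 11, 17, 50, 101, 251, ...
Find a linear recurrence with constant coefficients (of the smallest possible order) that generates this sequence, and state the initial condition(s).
Look for the lowest-order linear relation among consecutive terms.
Observation: w(n) - 1·w(n-1) - (3)·w(n-2) = 0 holds for the shown terms, and no order-1 relation w(n) = α·w(n-1) + β fits.
Check at n=3: 1·11 + (3)·2 = 17. ✓

w(n) = w(n-1) + 3w(n-2), w(0) = 3, w(1) = 2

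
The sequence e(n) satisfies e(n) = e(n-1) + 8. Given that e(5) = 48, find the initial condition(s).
e(5) = e(0) + 5·8, so e(0) = 48 - 40 = 8.

e(0) = 8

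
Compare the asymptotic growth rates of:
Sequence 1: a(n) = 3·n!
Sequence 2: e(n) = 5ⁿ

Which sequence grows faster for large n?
Comparing growth rates:
Growth-rate hierarchy: log n ≺ any polynomial ≺ any exponential cⁿ (c>1) ≺ n! ≺ nⁿ.
factorial dominates exponential base 5 asymptotically.

a(n) grows faster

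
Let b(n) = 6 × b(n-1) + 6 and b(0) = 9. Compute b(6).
Computing step by step:
b(0) = 9
b(1) = 6 × 9 + 6 = 60
b(2) = 6 × 60 + 6 = 366
b(3) = 6 × 366 + 6 = 2202
b(4) = 6 × 2202 + 6 = 13218
b(5) = 6 × 13218 + 6 = 79314
b(6) = 6 × 79314 + 6 = 475890

475890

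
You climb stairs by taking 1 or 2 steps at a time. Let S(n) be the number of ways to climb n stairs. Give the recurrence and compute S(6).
Condition on the size of the last step (1 to 2): before it there were n-1, …, n-2 stairs climbed, and these cases are disjoint, so S(n) = S(n-1) + S(n-2) (Fibonacci-type sequence).
Initial conditions by direct count (compositions of i into parts ≤ 2): S(1) = 1; S(2) = 2.
Iterating the recurrence: S(3) = 3, S(4) = 5, S(5) = 8, S(6) = 13.

S(n) = S(n-1) + S(n-2), S(1) = 1, S(2) = 2; S(6) = 13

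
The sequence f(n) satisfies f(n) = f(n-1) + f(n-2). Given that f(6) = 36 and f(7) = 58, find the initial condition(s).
Work backwards using f(k) = f(k+2) - f(k+1):
f(5) = f(7) - f(6) = 58 - 36 = 22
f(4) = f(6) - f(5) = 36 - 22 = 14
f(3) = f(5) - f(4) = 22 - 14 = 8
f(2) = f(4) - f(3) = 14 - 8 = 6
f(1) = f(3) - f(2) = 8 - 6 = 2
f(0) = f(2) - f(1) = 6 - 2 = 4

f(0) = 4, f(1) = 2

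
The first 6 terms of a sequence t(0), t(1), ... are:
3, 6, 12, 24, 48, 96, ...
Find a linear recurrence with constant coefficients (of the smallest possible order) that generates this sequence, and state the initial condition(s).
Look for the lowest-order linear relation among consecutive terms.
Observation: each term is 2× the previous.
Check at n=2: 2·6 = 12. ✓

t(n) = 2 × t(n-1), t(0) = 3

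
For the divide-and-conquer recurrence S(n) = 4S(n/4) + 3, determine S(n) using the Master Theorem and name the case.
Master Theorem template: S(n) = a·S(n/b) + f(n).
Here: a=4, b=4, f(n)=3
Compute log_b(a) = log_4(4) = 1.
f(n) = 3 = O(n^(1-ε)) with ε = 1. Case 1: S(n) = Θ(n^log_b(a)) = Θ(n).

Case 1: S(n) = Θ(n)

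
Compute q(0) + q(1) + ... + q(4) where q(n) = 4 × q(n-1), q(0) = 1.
Computing the sequence terms: 1, 4, 16, 64, 256
Adding these values together:

341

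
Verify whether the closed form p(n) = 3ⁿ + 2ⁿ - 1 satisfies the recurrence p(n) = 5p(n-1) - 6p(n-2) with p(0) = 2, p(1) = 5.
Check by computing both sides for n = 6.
From the recurrence with p(0) = 2, p(1) = 5:
  p(0) = 2, p(1) = 5, p(2) = 13, p(3) = 35, p(4) = 97, p(5) = 275, p(6) = 793
  so the recurrence gives p(6) = 793.
From the proposed closed form p(n) = 3ⁿ + 2ⁿ - 1:
  p(6) = 792.
The recurrence gives 793 but the closed form gives 792, so the closed form does not satisfy the recurrence.

No, the closed form is incorrect.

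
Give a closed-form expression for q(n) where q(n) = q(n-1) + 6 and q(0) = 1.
Recurrence: q(n) = q(n-1) + 6, initial: q(0) = 1.
Each step adds 6, so q(n) = q(0) + 6n = 6n + 1.

q(n) = 6n + 1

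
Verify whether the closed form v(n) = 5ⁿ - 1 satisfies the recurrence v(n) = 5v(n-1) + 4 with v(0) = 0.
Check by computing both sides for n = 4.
From the recurrence with v(0) = 0:
  v(0) = 0, v(1) = 4, v(2) = 24, v(3) = 124, v(4) = 624
  so the recurrence gives v(4) = 624.
From the proposed closed form v(n) = 5ⁿ - 1:
  v(4) = 624.
Both sides give 624 at n = 4, and the initial condition(s) match, so the closed form is consistent.

Yes, the closed form is correct.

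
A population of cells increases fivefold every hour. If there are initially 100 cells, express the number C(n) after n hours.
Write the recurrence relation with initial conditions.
Each hour multiplies the count by 5, so the count after n hours depends only on the count after n-1 hours: C(n) = 5 × C(n-1). The starting count gives C(0) = 100.
Unrolling n times gives the closed form C(n) = 100 × 5ⁿ.

C(n) = 5 × C(n-1), C(0) = 100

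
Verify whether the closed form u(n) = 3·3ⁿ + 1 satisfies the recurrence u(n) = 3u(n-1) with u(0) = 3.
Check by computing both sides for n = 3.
From the recurrence with u(0) = 3:
  u(0) = 3, u(1) = 9, u(2) = 27, u(3) = 81
  so the recurrence gives u(3) = 81.
From the proposed closed form u(n) = 3·3ⁿ + 1:
  u(3) = 82.
The recurrence gives 81 but the closed form gives 82, so the closed form does not satisfy the recurrence.

No, the closed form is incorrect.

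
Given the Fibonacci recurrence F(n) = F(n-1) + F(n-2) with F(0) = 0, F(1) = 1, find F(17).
Computing the sequence terms:
0, 1, 1, 2, 3, 5, 8, 13, 21, 34, 55, 89, 144, 233, 377, 610, 987, 1597

1597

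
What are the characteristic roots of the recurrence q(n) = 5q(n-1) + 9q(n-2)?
Substitute q(n) = rⁿ and divide through by rⁿ⁻²: r² - 5r - 9 = 0
Discriminant: 5² + 4·9 = 61, not a perfect square, so by the quadratic formula r = (5 ± √61)/2.
General solution: q(n) = A·r₁ⁿ + B·r₂ⁿ where r₁,r₂ = (5 ± √61)/2

Characteristic: r² - 5r - 9 = 0, Roots: r = (5 ± √61)/2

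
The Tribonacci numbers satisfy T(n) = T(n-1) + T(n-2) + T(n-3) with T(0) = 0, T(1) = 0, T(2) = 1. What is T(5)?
Computing the sequence terms:
0, 0, 1, 1, 2, 4

4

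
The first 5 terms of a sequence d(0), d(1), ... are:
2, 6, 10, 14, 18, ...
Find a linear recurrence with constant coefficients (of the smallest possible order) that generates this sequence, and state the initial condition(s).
Look for the lowest-order linear relation among consecutive terms.
Observation: consecutive differences are constant (= 4).
Check at n=2: 1·6 + 4 = 10. ✓

d(n) = d(n-1) + 4, d(0) = 2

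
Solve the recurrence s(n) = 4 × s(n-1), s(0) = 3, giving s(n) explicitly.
Recurrence: s(n) = 4 × s(n-1), initial: s(0) = 3.
Each term is 4 times the previous, so this is geometric with ratio 4. After n steps: s(n) = s(0)·4ⁿ = 3·4ⁿ.

s(n) = 3·4ⁿ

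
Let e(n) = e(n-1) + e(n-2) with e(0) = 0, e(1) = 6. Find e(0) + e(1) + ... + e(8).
Computing the sequence terms: 0, 6, 6, 12, 18, 30, 48, 78, 126
Adding these values together:

324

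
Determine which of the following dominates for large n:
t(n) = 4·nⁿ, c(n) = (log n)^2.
Comparing growth rates:
Growth-rate hierarchy: log n ≺ any polynomial ≺ any exponential cⁿ (c>1) ≺ n! ≺ nⁿ.
super-exponential nⁿ dominates polylogarithmic (log n)^2 asymptotically.

t(n) grows faster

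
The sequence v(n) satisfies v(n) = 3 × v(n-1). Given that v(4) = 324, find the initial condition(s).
In general v(n) = 3ⁿ · v(0). At n = 4: v(0) = v(4) / 3^4 = 324 / 81 = 4.

v(0) = 4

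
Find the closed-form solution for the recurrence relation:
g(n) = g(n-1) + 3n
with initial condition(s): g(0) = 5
Recurrence: g(n) = g(n-1) + 3n, initial: g(0) = 5.
Telescoping: g(n) = g(0) + 3·Σᵢ₌₁ⁿ i = 5 + 3·n(n+1)/2.

g(n) = 3·n(n+1)/2 + 5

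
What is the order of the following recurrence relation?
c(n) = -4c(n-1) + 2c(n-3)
The order is the largest lag k for which c(n-k) appears. Here the deepest term is c(n-3), so the order is 3.

Order 3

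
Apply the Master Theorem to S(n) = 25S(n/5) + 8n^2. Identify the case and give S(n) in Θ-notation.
Master Theorem template: S(n) = a·S(n/b) + f(n).
Here: a=25, b=5, f(n)=8n^2
Compute log_b(a) = log_5(25) = 2.
f(n) = 8n^2 = Θ(n^2). Case 2: S(n) = Θ(n^2 log n).

Case 2: S(n) = Θ(n^2 log n)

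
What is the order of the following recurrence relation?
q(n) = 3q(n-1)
The order is the largest lag k for which q(n-k) appears. Here the deepest term is q(n-1), so the order is 1.

Order 1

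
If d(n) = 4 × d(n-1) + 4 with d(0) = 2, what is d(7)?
Computing step by step:
d(0) = 2
d(1) = 4 × 2 + 4 = 12
d(2) = 4 × 12 + 4 = 52
d(3) = 4 × 52 + 4 = 212
d(4) = 4 × 212 + 4 = 852
d(5) = 4 × 852 + 4 = 3412
d(6) = 4 × 3412 + 4 = 13652
d(7) = 4 × 13652 + 4 = 54612

54612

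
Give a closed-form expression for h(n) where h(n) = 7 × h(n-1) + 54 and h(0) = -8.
Recurrence: h(n) = 7 × h(n-1) + 54, initial: h(0) = -8.
Try h(n) = A·7ⁿ + C. Substituting: A·7ⁿ + C = 7(A·7ⁿ⁻¹ + C) + 54 = A·7ⁿ + 7C + 54, so C = 7C + 54, giving C = -9. Then h(0) = A - 9 = -8 gives A = 1.

h(n) = 7ⁿ - 9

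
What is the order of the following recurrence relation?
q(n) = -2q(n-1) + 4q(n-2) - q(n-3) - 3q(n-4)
The order is the largest lag k for which q(n-k) appears. Here the deepest term is q(n-4), so the order is 4.

Order 4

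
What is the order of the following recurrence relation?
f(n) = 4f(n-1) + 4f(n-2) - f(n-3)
The order is the largest lag k for which f(n-k) appears. Here the deepest term is f(n-3), so the order is 3.

Order 3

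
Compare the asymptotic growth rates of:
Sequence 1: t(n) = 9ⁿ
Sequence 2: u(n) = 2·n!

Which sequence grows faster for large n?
Comparing growth rates:
Growth-rate hierarchy: log n ≺ any polynomial ≺ any exponential cⁿ (c>1) ≺ n! ≺ nⁿ.
factorial dominates exponential base 9 asymptotically.

u(n) grows faster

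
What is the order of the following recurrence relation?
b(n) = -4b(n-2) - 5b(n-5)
The order is the largest lag k for which b(n-k) appears. Here the deepest term is b(n-5), so the order is 5.

Order 5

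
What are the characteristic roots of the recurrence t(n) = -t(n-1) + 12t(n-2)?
Substitute t(n) = rⁿ and divide through by rⁿ⁻²: r² + r - 12 = 0
Factor: (r - 3)(r + 4) = 0, so r = 3, -4.
General solution: t(n) = A·3ⁿ + B·(-4)ⁿ

Characteristic: r² + r - 12 = 0, Roots: r = 3, -4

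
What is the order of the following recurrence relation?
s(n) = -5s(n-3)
The order is the largest lag k for which s(n-k) appears. Here the deepest term is s(n-3), so the order is 3.

Order 3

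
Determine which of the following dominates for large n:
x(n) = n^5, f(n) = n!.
Comparing growth rates:
Growth-rate hierarchy: log n ≺ any polynomial ≺ any exponential cⁿ (c>1) ≺ n! ≺ nⁿ.
factorial dominates polynomial degree 5 asymptotically.

f(n) grows faster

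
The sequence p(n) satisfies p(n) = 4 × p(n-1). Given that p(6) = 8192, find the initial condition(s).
In general p(n) = 4ⁿ · p(0). At n = 6: p(0) = p(6) / 4^6 = 8192 / 4096 = 2.

p(0) = 2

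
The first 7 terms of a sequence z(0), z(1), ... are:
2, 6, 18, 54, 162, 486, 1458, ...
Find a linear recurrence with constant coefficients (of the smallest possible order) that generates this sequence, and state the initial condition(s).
Look for the lowest-order linear relation among consecutive terms.
Observation: each term is 3× the previous.
Check at n=2: 3·6 = 18. ✓

z(n) = 3 × z(n-1), z(0) = 2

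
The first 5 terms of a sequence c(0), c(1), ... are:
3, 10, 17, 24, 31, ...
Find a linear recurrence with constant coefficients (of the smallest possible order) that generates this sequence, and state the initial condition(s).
Look for the lowest-order linear relation among consecutive terms.
Observation: consecutive differences are constant (= 7).
Check at n=2: 1·10 + 7 = 17. ✓

c(n) = c(n-1) + 7, c(0) = 3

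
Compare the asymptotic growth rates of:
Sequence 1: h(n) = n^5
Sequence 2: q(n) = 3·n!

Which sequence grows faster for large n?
Comparing growth rates:
Growth-rate hierarchy: log n ≺ any polynomial ≺ any exponential cⁿ (c>1) ≺ n! ≺ nⁿ.
factorial dominates polynomial degree 5 asymptotically.

q(n) grows faster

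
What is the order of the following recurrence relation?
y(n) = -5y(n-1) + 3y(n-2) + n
The order is the largest lag k for which y(n-k) appears. Here the deepest term is y(n-2) (the n term is non-homogeneous and does not affect the order), so the order is 2.

Order 2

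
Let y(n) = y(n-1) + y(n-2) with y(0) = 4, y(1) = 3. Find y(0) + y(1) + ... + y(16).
Computing the sequence terms: 4, 3, 7, 10, 17, 27, 44, 71, 115, 186, 301, 487, 788, 1275, 2063, 3338, 5401
Adding these values together:

14137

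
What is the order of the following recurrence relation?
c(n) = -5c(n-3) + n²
The order is the largest lag k for which c(n-k) appears. Here the deepest term is c(n-3) (the n² term is non-homogeneous and does not affect the order), so the order is 3.

Order 3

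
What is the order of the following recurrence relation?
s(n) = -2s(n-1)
The order is the largest lag k for which s(n-k) appears. Here the deepest term is s(n-1), so the order is 1.

Order 1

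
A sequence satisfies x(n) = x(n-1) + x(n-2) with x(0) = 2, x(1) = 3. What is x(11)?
Computing the sequence terms:
2, 3, 5, 8, 13, 21, 34, 55, 89, 144, 233, 377

377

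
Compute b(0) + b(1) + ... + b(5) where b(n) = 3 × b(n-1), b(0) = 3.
Computing the sequence terms: 3, 9, 27, 81, 243, 729
Adding these values together:

1092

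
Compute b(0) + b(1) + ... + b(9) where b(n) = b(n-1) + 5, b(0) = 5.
Computing the sequence terms: 5, 10, 15, 20, 25, 30, 35, 40, 45, 50
Adding these values together:

275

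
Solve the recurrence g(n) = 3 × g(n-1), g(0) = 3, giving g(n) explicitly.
Recurrence: g(n) = 3 × g(n-1), initial: g(0) = 3.
Each term is 3 times the previous, so this is geometric with ratio 3. After n steps: g(n) = g(0)·3ⁿ = 3·3ⁿ.

g(n) = 3·3ⁿ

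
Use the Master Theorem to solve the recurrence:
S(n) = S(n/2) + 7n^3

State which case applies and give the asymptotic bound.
Master Theorem template: S(n) = a·S(n/b) + f(n).
Here: a=1, b=2, f(n)=7n^3
Compute log_b(a) = log_2(1) = 0.
f(n) = 7n^3 = Ω(n^(0+ε)) with ε = 3, and the regularity condition holds (a·f(n/b) = (a/b^3)·f(n) with a/b^3 = 2^-3 < 1). Case 3: S(n) = Θ(f(n)) = Θ(n^3).

Case 3: S(n) = Θ(n^3)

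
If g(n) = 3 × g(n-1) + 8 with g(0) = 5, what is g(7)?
Computing step by step:
g(0) = 5
g(1) = 3 × 5 + 8 = 23
g(2) = 3 × 23 + 8 = 77
g(3) = 3 × 77 + 8 = 239
g(4) = 3 × 239 + 8 = 725
g(5) = 3 × 725 + 8 = 2183
g(6) = 3 × 2183 + 8 = 6557
g(7) = 3 × 6557 + 8 = 19679

19679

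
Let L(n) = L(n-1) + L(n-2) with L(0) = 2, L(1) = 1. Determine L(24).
Computing the sequence terms:
2, 1, 3, 4, 7, 11, 18, 29, 47, 76, 123, 199, 322, 521, 843, 1364, 2207, 3571, 5778, 9349, 15127, 24476, 39603, 64079, 103682

103682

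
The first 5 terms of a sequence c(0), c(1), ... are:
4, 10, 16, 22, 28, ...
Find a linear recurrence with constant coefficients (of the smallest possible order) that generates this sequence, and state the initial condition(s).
Look for the lowest-order linear relation among consecutive terms.
Observation: consecutive differences are constant (= 6).
Check at n=2: 1·10 + 6 = 16. ✓

c(n) = c(n-1) + 6, c(0) = 4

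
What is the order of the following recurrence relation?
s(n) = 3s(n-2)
The order is the largest lag k for which s(n-k) appears. Here the deepest term is s(n-2), so the order is 2.

Order 2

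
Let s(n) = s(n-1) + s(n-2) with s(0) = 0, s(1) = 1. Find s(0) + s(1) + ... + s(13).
Computing the sequence terms: 0, 1, 1, 2, 3, 5, 8, 13, 21, 34, 55, 89, 144, 233
Adding these values together:

609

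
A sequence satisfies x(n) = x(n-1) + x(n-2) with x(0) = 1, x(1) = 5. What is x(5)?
Computing the sequence terms:
1, 5, 6, 11, 17, 28

28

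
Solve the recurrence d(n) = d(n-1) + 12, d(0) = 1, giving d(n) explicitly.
Recurrence: d(n) = d(n-1) + 12, initial: d(0) = 1.
Each step adds 12, so d(n) = d(0) + 12n = 12n + 1.

d(n) = 12n + 1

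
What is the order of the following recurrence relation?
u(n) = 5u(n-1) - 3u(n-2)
The order is the largest lag k for which u(n-k) appears. Here the deepest term is u(n-2), so the order is 2.

Order 2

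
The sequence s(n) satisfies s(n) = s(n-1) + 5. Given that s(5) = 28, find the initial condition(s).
s(5) = s(0) + 5·5, so s(0) = 28 - 25 = 3.

s(0) = 3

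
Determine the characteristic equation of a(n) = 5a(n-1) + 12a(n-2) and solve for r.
Substitute a(n) = rⁿ and divide through by rⁿ⁻²: r² - 5r - 12 = 0
Discriminant: 5² + 4·12 = 73, not a perfect square, so by the quadratic formula r = (5 ± √73)/2.
General solution: a(n) = A·r₁ⁿ + B·r₂ⁿ where r₁,r₂ = (5 ± √73)/2

Characteristic: r² - 5r - 12 = 0, Roots: r = (5 ± √73)/2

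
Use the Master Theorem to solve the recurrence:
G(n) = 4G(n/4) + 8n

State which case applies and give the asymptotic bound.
Master Theorem template: G(n) = a·G(n/b) + f(n).
Here: a=4, b=4, f(n)=8n
Compute log_b(a) = log_4(4) = 1.
f(n) = 8n = Θ(n). Case 2: G(n) = Θ(n log n).

Case 2: G(n) = Θ(n log n)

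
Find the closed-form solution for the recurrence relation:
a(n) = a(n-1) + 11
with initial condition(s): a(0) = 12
Recurrence: a(n) = a(n-1) + 11, initial: a(0) = 12.
Each step adds 11, so a(n) = a(0) + 11n = 11n + 12.

a(n) = 11n + 12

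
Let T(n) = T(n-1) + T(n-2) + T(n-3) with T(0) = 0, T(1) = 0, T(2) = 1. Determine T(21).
Computing the sequence terms:
0, 0, 1, 1, 2, 4, 7, 13, 24, 44, 81, 149, 274, 504, 927, 1705, 3136, 5768, 10609, 19513, 35890, 66012

66012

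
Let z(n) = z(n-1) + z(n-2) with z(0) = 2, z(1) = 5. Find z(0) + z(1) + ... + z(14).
Computing the sequence terms: 2, 5, 7, 12, 19, 31, 50, 81, 131, 212, 343, 555, 898, 1453, 2351
Adding these values together:

6150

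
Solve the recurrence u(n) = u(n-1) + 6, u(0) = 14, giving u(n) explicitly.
Recurrence: u(n) = u(n-1) + 6, initial: u(0) = 14.
Each step adds 6, so u(n) = u(0) + 6n = 6n + 14.

u(n) = 6n + 14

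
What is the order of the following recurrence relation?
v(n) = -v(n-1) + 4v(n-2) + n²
The order is the largest lag k for which v(n-k) appears. Here the deepest term is v(n-2) (the n² term is non-homogeneous and does not affect the order), so the order is 2.

Order 2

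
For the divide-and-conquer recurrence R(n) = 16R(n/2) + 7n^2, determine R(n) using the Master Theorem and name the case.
Master Theorem template: R(n) = a·R(n/b) + f(n).
Here: a=16, b=2, f(n)=7n^2
Compute log_b(a) = log_2(16) = 4.
f(n) = 7n^2 = O(n^(4-ε)) with ε = 2. Case 1: R(n) = Θ(n^log_b(a)) = Θ(n^4).

Case 1: R(n) = Θ(n^4)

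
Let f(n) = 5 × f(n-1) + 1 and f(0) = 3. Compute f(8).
Computing step by step:
f(0) = 3
f(1) = 5 × 3 + 1 = 16
f(2) = 5 × 16 + 1 = 81
f(3) = 5 × 81 + 1 = 406
f(4) = 5 × 406 + 1 = 2031
f(5) = 5 × 2031 + 1 = 10156
f(6) = 5 × 10156 + 1 = 50781
f(7) = 5 × 50781 + 1 = 253906
f(8) = 5 × 253906 + 1 = 1269531

1269531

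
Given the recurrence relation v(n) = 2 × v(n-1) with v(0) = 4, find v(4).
Computing step by step:
v(0) = 4
v(1) = 2 × 4 = 8
v(2) = 2 × 8 = 16
v(3) = 2 × 16 = 32
v(4) = 2 × 32 = 64

64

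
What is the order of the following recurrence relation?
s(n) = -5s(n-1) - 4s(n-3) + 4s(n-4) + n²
The order is the largest lag k for which s(n-k) appears. Here the deepest term is s(n-4) (the n² term is non-homogeneous and does not affect the order), so the order is 4.

Order 4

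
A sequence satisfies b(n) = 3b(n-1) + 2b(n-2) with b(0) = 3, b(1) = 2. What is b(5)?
Computing the sequence terms:
3, 2, 12, 40, 144, 512

512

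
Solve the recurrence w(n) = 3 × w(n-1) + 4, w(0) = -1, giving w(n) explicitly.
Recurrence: w(n) = 3 × w(n-1) + 4, initial: w(0) = -1.
Try w(n) = A·3ⁿ + C. Substituting: A·3ⁿ + C = 3(A·3ⁿ⁻¹ + C) + 4 = A·3ⁿ + 3C + 4, so C = 3C + 4, giving C = -2. Then w(0) = A - 2 = -1 gives A = 1.

w(n) = 3ⁿ - 2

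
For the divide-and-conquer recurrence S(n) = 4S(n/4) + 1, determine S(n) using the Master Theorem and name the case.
Master Theorem template: S(n) = a·S(n/b) + f(n).
Here: a=4, b=4, f(n)=1
Compute log_b(a) = log_4(4) = 1.
f(n) = 1 = O(n^(1-ε)) with ε = 1. Case 1: S(n) = Θ(n^log_b(a)) = Θ(n).

Case 1: S(n) = Θ(n)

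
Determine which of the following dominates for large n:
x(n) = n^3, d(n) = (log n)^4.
Comparing growth rates:
Growth-rate hierarchy: log n ≺ any polynomial ≺ any exponential cⁿ (c>1) ≺ n! ≺ nⁿ.
polynomial degree 3 dominates polylogarithmic (log n)^4 asymptotically.

x(n) grows faster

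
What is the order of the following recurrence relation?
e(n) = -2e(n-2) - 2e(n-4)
The order is the largest lag k for which e(n-k) appears. Here the deepest term is e(n-4), so the order is 4.

Order 4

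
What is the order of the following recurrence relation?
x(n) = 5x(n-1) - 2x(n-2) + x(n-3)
The order is the largest lag k for which x(n-k) appears. Here the deepest term is x(n-3), so the order is 3.

Order 3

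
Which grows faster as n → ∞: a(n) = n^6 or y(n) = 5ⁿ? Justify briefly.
Comparing growth rates:
Growth-rate hierarchy: log n ≺ any polynomial ≺ any exponential cⁿ (c>1) ≺ n! ≺ nⁿ.
exponential base 5 dominates polynomial degree 6 asymptotically.

y(n) grows faster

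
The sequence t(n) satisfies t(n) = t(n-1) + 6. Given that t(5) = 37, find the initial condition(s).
t(5) = t(0) + 5·6, so t(0) = 37 - 30 = 7.

t(0) = 7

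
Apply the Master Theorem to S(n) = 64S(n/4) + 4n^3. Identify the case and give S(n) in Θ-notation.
Master Theorem template: S(n) = a·S(n/b) + f(n).
Here: a=64, b=4, f(n)=4n^3
Compute log_b(a) = log_4(64) = 3.
f(n) = 4n^3 = Θ(n^3). Case 2: S(n) = Θ(n^3 log n).

Case 2: S(n) = Θ(n^3 log n)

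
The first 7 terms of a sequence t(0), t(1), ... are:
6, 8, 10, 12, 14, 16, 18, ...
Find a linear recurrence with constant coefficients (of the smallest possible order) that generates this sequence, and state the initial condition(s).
Look for the lowest-order linear relation among consecutive terms.
Observation: consecutive differences are constant (= 2).
Check at n=2: 1·8 + 2 = 10. ✓

t(n) = t(n-1) + 2, t(0) = 6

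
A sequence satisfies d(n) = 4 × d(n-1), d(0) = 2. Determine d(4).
Computing step by step:
d(0) = 2
d(1) = 4 × 2 = 8
d(2) = 4 × 8 = 32
d(3) = 4 × 32 = 128
d(4) = 4 × 128 = 512

512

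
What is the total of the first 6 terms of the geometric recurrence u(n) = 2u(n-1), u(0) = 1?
Computing the sequence terms: 1, 2, 4, 8, 16, 32
Adding these values together:

63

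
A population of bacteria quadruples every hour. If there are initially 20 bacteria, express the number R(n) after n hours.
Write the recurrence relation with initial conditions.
Each hour multiplies the count by 4, so the count after n hours depends only on the count after n-1 hours: R(n) = 4 × R(n-1). The starting count gives R(0) = 20.
Unrolling n times gives the closed form R(n) = 20 × 4ⁿ.

R(n) = 4 × R(n-1), R(0) = 20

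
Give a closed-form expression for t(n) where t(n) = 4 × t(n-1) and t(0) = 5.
Recurrence: t(n) = 4 × t(n-1), initial: t(0) = 5.
Each term is 4 times the previous, so this is geometric with ratio 4. After n steps: t(n) = t(0)·4ⁿ = 5·4ⁿ.

t(n) = 5·4ⁿ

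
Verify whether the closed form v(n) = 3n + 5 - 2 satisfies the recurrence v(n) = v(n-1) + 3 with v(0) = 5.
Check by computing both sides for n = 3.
From the recurrence with v(0) = 5:
  v(0) = 5, v(1) = 8, v(2) = 11, v(3) = 14
  so the recurrence gives v(3) = 14.
From the proposed closed form v(n) = 3n + 5 - 2:
  v(3) = 12.
The recurrence gives 14 but the closed form gives 12, so the closed form does not satisfy the recurrence.

No, the closed form is incorrect.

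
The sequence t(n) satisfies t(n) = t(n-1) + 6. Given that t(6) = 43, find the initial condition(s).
t(6) = t(0) + 6·6, so t(0) = 43 - 36 = 7.

t(0) = 7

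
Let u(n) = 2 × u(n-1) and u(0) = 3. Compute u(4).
Computing step by step:
u(0) = 3
u(1) = 2 × 3 = 6
u(2) = 2 × 6 = 12
u(3) = 2 × 12 = 24
u(4) = 2 × 24 = 48

48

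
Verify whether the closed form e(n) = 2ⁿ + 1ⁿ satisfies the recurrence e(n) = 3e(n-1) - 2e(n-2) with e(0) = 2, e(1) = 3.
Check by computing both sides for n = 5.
From the recurrence with e(0) = 2, e(1) = 3:
  e(0) = 2, e(1) = 3, e(2) = 5, e(3) = 9, e(4) = 17, e(5) = 33
  so the recurrence gives e(5) = 33.
From the proposed closed form e(n) = 2ⁿ + 1ⁿ:
  e(5) = 33.
Both sides give 33 at n = 5, and the initial condition(s) match, so the closed form is consistent.

Yes, the closed form is correct.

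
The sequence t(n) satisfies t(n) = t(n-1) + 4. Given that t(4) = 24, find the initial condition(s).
t(4) = t(0) + 4·4, so t(0) = 24 - 16 = 8.

t(0) = 8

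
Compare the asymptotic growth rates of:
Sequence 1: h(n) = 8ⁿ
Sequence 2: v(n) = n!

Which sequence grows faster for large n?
Comparing growth rates:
Growth-rate hierarchy: log n ≺ any polynomial ≺ any exponential cⁿ (c>1) ≺ n! ≺ nⁿ.
factorial dominates exponential base 8 asymptotically.

v(n) grows faster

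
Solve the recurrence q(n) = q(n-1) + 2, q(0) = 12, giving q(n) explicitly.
Recurrence: q(n) = q(n-1) + 2, initial: q(0) = 12.
Each step adds 2, so q(n) = q(0) + 2n = 2n + 12.

q(n) = 2n + 12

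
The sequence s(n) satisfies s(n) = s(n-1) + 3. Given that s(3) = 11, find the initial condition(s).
s(3) = s(0) + 3·3, so s(0) = 11 - 9 = 2.

s(0) = 2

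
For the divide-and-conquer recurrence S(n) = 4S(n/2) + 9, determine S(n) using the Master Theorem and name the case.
Master Theorem template: S(n) = a·S(n/b) + f(n).
Here: a=4, b=2, f(n)=9
Compute log_b(a) = log_2(4) = 2.
f(n) = 9 = O(n^(2-ε)) with ε = 2. Case 1: S(n) = Θ(n^log_b(a)) = Θ(n^2).

Case 1: S(n) = Θ(n^2)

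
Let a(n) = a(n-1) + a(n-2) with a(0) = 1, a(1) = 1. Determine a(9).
Computing the sequence terms:
1, 1, 2, 3, 5, 8, 13, 21, 34, 55

55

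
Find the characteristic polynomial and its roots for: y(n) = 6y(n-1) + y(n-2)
Substitute y(n) = rⁿ and divide through by rⁿ⁻²: r² - 6r - 1 = 0
Discriminant: 6² + 4·1 = 40, not a perfect square, so by the quadratic formula r = (6 ± √40)/2.
General solution: y(n) = A·r₁ⁿ + B·r₂ⁿ where r₁,r₂ = (6 ± √40)/2

Characteristic: r² - 6r - 1 = 0, Roots: r = (6 ± √40)/2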